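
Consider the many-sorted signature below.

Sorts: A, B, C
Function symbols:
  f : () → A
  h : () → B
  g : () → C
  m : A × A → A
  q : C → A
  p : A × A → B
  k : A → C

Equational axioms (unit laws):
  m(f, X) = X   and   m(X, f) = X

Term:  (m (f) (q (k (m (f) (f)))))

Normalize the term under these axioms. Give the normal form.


normal form = (q (k (f)))

1. (m (f) (q (k (m (f) (f)))))  →  (q (k (m (f) (f))))
2. (q (k (m (f) (f))))  →  (q (k (f)))


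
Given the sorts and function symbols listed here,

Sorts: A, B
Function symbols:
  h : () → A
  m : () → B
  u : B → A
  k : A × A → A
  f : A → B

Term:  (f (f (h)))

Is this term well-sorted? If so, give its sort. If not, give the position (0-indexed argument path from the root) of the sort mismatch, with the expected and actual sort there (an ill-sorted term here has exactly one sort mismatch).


ill-sorted at position [0]: expected A, got B

    (h) : A
  (f (h)) : B
(f (f (h))) : ✗ arg 0 at [0] has sort B, expected A


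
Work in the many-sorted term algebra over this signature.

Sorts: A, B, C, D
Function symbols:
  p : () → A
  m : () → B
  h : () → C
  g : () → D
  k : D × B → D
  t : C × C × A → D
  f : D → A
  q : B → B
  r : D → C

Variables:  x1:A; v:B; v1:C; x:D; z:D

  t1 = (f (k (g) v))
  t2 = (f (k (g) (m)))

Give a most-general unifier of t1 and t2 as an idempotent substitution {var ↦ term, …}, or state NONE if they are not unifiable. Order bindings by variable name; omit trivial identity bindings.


{v ↦ (m)}


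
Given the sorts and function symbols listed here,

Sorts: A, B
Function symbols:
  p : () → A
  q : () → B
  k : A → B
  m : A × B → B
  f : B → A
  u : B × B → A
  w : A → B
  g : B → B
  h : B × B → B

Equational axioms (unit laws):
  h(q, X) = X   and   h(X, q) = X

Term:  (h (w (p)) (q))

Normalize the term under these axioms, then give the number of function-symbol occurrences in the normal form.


1. (h (w (p)) (q))  →  (w (p))
normal form: (w (p))

size = 2


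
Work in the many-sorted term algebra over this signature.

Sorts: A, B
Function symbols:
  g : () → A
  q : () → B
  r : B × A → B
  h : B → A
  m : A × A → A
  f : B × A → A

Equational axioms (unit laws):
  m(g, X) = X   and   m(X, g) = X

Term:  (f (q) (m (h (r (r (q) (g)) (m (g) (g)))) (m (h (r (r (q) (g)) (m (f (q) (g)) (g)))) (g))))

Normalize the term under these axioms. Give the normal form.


1. (f (q) (m (h (r (r (q) (g)) (m (g) (g)))) (m (h (r (r (q) (g)) (m (f (q) (g)) (g)))) (g))))  →  (f (q) (m (h (r (r (q) (g)) (g))) (m (h (r (r (q) (g)) (m (f (q) (g)) (g)))) (g))))
2. (f (q) (m (h (r (r (q) (g)) (g))) (m (h (r (r (q) (g)) (m (f (q) (g)) (g)))) (g))))  →  (f (q) (m (h (r (r (q) (g)) (g))) (h (r (r (q) (g)) (m (f (q) (g)) (g))))))
3. (f (q) (m (h (r (r (q) (g)) (g))) (h (r (r (q) (g)) (m (f (q) (g)) (g))))))  →  (f (q) (m (h (r (r (q) (g)) (g))) (h (r (r (q) (g)) (f (q) (g))))))

normal form = (f (q) (m (h (r (r (q) (g)) (g))) (h (r (r (q) (g)) (f (q) (g))))))


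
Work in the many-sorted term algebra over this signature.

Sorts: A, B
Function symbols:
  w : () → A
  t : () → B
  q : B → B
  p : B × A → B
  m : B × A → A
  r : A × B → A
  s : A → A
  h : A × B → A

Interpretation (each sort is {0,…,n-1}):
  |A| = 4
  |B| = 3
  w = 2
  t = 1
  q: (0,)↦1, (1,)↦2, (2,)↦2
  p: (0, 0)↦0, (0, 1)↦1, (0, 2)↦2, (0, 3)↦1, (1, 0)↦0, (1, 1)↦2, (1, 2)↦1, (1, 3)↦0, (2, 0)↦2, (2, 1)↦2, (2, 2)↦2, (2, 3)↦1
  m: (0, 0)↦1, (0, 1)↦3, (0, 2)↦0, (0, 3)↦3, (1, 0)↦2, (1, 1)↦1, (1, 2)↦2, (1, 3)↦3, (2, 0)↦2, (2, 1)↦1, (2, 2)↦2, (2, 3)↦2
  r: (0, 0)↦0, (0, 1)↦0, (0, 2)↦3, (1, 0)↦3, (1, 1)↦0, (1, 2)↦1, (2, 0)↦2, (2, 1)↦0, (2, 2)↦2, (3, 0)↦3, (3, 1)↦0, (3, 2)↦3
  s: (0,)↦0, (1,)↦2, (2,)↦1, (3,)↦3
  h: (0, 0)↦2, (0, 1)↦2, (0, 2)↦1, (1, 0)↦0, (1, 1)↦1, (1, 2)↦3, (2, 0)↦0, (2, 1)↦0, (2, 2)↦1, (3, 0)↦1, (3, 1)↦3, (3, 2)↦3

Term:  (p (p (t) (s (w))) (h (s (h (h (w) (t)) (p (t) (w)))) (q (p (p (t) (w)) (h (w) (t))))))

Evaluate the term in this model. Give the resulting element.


  t = 1
  w = 2
  (s (w)) = s(2,) = 1
  (p (t) (s (w))) = p(1, 1) = 2
  w = 2
  t = 1
  (h (w) (t)) = h(2, 1) = 0
  t = 1
  w = 2
  (p (t) (w)) = p(1, 2) = 1
  (h (h (w) (t)) (p (t) (w))) = h(0, 1) = 2
  (s (h (h (w) (t)) (p (t) (w)))) = s(2,) = 1
  t = 1
  w = 2
  (p (t) (w)) = p(1, 2) = 1
  w = 2
  t = 1
  (h (w) (t)) = h(2, 1) = 0
  (p (p (t) (w)) (h (w) (t))) = p(1, 0) = 0
  (q (p (p (t) (w)) (h (w) (t)))) = q(0,) = 1
  (h (s (h (h (w) (t)) (p (t) (w)))) (q (p (p (t) (w)) (h (w) (t))))) = h(1, 1) = 1
  (p (p (t) (s (w))) (h (s (h (h (w) (t)) (p (t) (w)))) (q (p (p (t) (w)) (h (w) (t)))))) = p(2, 1) = 2

value = 2


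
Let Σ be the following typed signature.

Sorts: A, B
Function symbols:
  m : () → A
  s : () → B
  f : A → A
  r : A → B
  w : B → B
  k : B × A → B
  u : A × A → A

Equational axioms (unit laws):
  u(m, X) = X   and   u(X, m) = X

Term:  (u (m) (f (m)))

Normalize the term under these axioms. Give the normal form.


1. (u (m) (f (m)))  →  (f (m))

normal form = (f (m))


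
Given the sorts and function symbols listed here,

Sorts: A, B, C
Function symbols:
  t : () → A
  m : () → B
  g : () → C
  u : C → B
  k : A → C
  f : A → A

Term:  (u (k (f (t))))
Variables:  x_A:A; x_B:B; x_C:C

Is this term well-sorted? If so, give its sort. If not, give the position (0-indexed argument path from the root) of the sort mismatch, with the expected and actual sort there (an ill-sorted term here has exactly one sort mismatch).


well-sorted; sort = B

      (t) : A
    (f (t)) : A
  (k (f (t))) : C
(u (k (f (t)))) : B


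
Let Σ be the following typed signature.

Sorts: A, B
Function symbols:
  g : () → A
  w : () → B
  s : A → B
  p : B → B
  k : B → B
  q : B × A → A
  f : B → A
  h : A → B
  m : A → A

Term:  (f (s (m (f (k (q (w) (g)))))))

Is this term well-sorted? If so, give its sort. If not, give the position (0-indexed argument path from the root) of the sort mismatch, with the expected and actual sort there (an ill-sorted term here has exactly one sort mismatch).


            (w) : B
            (g) : A
          (q (w) (g)) : A
        (k (q (w) (g))) : ✗ arg 0 at [0, 0, 0, 0, 0] has sort A, expected B

ill-sorted at position [0, 0, 0, 0, 0]: expected B, got A


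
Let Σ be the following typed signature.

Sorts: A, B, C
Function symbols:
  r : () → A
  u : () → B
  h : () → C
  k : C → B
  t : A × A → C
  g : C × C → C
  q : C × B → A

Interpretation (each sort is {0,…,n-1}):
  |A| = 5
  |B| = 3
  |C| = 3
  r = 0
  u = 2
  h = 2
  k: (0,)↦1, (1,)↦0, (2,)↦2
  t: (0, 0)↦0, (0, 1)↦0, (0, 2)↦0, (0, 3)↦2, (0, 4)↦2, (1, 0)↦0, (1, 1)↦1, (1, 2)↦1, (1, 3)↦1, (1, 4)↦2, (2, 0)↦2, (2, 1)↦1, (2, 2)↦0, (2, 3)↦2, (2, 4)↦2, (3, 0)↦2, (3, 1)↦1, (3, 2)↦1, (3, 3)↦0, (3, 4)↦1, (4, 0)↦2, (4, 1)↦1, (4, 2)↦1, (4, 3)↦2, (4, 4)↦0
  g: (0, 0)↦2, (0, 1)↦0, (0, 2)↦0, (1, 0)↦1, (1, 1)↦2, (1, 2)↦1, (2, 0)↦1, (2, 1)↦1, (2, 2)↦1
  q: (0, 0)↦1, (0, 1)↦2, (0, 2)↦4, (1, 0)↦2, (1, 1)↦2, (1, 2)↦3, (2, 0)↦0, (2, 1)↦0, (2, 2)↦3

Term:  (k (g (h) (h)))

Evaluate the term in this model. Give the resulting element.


value = 0

  h = 2
  h = 2
  (g (h) (h)) = g(2, 2) = 1
  (k (g (h) (h))) = k(1,) = 0


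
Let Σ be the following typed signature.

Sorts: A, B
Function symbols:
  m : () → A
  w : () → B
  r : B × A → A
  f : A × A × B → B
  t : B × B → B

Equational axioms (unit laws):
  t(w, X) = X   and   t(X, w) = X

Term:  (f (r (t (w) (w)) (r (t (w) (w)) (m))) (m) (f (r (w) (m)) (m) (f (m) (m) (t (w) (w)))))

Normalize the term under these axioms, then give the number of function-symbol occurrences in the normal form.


1. (f (r (t (w) (w)) (r (t (w) (w)) (m))) (m) (f (r (w) (m)) (m) (f (m) (m) (t (w) (w)))))  →  (f (r (w) (r (t (w) (w)) (m))) (m) (f (r (w) (m)) (m) (f (m) (m) (t (w) (w)))))
2. (f (r (w) (r (t (w) (w)) (m))) (m) (f (r (w) (m)) (m) (f (m) (m) (t (w) (w)))))  →  (f (r (w) (r (w) (m))) (m) (f (r (w) (m)) (m) (f (m) (m) (t (w) (w)))))
3. (f (r (w) (r (w) (m))) (m) (f (r (w) (m)) (m) (f (m) (m) (t (w) (w)))))  →  (f (r (w) (r (w) (m))) (m) (f (r (w) (m)) (m) (f (m) (m) (w))))
normal form: (f (r (w) (r (w) (m))) (m) (f (r (w) (m)) (m) (f (m) (m) (w))))

size = 16


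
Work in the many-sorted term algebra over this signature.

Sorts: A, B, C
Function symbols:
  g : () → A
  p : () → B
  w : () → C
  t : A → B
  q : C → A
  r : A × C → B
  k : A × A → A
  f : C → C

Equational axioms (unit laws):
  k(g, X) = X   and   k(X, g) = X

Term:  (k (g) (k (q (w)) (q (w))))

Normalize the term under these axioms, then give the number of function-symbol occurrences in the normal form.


size = 5

1. (k (g) (k (q (w)) (q (w))))  →  (k (q (w)) (q (w)))
normal form: (k (q (w)) (q (w)))


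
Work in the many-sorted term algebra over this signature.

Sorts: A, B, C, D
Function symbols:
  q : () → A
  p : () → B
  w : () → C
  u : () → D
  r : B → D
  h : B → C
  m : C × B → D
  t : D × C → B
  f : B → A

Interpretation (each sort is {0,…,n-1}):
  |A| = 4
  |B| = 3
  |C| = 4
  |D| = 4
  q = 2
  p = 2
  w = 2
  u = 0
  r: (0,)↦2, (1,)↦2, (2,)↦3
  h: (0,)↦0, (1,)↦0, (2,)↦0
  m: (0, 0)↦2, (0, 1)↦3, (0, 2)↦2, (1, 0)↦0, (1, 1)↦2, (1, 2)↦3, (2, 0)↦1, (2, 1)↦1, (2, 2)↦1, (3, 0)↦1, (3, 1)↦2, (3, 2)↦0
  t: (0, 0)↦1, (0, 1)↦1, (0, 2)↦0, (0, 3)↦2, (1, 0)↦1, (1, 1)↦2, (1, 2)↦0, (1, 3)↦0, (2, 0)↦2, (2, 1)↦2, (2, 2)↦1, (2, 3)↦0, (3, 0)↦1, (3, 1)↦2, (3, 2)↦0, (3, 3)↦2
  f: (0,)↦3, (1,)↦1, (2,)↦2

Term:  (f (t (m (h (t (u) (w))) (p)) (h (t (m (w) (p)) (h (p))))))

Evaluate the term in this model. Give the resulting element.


value = 2

  u = 0
  w = 2
  (t (u) (w)) = t(0, 2) = 0
  (h (t (u) (w))) = h(0,) = 0
  p = 2
  (m (h (t (u) (w))) (p)) = m(0, 2) = 2
  w = 2
  p = 2
  (m (w) (p)) = m(2, 2) = 1
  p = 2
  (h (p)) = h(2,) = 0
  (t (m (w) (p)) (h (p))) = t(1, 0) = 1
  (h (t (m (w) (p)) (h (p)))) = h(1,) = 0
  (t (m (h (t (u) (w))) (p)) (h (t (m (w) (p)) (h (p))))) = t(2, 0) = 2
  (f (t (m (h (t (u) (w))) (p)) (h (t (m (w) (p)) (h (p)))))) = f(2,) = 2


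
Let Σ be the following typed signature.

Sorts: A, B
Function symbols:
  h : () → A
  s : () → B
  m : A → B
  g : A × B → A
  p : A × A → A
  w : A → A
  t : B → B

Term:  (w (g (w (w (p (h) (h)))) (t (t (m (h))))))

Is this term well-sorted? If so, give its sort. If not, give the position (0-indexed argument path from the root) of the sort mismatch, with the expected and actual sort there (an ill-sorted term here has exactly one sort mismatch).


          (h) : A
          (h) : A
        (p (h) (h)) : A
      (w (p (h) (h))) : A
    (w (w (p (h) (h)))) : A
          (h) : A
        (m (h)) : B
      (t (m (h))) : B
    (t (t (m (h)))) : B
  (g (w (w (p (h) (h)))) (t (t (m (h))))) : A
(w (g (w (w (p (h) (h)))) (t (t (m (h)))))) : A

well-sorted; sort = A


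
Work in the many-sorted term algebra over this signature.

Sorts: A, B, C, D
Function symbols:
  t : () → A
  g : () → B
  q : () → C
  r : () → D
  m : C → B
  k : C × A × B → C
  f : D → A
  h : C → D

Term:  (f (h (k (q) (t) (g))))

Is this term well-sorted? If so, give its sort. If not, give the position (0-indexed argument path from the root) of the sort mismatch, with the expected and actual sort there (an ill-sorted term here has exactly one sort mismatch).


      (q) : C
      (t) : A
      (g) : B
    (k (q) (t) (g)) : C
  (h (k (q) (t) (g))) : D
(f (h (k (q) (t) (g)))) : A

well-sorted; sort = A


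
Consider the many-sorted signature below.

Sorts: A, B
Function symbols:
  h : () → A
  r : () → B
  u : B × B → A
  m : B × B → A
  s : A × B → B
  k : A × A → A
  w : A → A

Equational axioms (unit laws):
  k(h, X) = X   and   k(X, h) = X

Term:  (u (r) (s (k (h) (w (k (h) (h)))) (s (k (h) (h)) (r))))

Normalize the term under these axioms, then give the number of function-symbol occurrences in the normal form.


1. (u (r) (s (k (h) (w (k (h) (h)))) (s (k (h) (h)) (r))))  →  (u (r) (s (w (k (h) (h))) (s (k (h) (h)) (r))))
2. (u (r) (s (w (k (h) (h))) (s (k (h) (h)) (r))))  →  (u (r) (s (w (h)) (s (k (h) (h)) (r))))
3. (u (r) (s (w (h)) (s (k (h) (h)) (r))))  →  (u (r) (s (w (h)) (s (h) (r))))
normal form: (u (r) (s (w (h)) (s (h) (r))))

size = 8


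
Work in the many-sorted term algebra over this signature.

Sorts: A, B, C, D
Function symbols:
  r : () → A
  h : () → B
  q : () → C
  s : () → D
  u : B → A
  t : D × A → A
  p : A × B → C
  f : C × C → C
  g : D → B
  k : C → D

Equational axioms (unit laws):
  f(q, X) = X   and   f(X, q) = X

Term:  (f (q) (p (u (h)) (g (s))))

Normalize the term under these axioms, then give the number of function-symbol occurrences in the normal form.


1. (f (q) (p (u (h)) (g (s))))  →  (p (u (h)) (g (s)))
normal form: (p (u (h)) (g (s)))

size = 5


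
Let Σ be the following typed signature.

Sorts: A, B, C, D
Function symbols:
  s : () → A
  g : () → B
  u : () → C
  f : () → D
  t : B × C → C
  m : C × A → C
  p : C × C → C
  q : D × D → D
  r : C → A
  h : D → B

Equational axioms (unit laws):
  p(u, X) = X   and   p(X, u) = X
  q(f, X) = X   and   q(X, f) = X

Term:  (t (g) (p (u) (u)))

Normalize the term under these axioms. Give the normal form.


1. (t (g) (p (u) (u)))  →  (t (g) (u))

normal form = (t (g) (u))


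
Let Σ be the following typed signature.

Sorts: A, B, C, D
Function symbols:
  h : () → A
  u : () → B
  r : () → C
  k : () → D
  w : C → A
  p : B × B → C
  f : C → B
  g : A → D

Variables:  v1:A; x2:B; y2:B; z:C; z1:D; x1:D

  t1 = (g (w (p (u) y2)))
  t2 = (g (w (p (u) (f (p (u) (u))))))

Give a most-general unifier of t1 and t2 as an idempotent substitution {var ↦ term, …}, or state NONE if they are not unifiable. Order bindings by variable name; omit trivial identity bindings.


{y2 ↦ (f (p (u) (u)))}


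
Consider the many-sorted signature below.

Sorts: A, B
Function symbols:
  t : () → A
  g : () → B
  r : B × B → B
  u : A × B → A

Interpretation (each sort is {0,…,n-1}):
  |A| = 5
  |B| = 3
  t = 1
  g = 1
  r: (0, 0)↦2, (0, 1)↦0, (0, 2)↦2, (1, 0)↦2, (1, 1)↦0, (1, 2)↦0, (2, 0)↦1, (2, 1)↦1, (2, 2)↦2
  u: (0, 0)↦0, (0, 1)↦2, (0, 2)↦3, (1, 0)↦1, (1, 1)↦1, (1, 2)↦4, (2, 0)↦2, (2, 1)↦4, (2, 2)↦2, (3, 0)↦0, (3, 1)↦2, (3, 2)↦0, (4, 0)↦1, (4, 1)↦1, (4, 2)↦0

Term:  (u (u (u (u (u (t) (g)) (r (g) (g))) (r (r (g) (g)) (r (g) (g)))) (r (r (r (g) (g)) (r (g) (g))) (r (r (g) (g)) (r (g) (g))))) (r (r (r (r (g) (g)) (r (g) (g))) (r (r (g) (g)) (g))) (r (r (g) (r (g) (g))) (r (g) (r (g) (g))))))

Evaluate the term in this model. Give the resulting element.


value = 0

  t = 1
  g = 1
  (u (t) (g)) = u(1, 1) = 1
  g = 1
  g = 1
  (r (g) (g)) = r(1, 1) = 0
  (u (u (t) (g)) (r (g) (g))) = u(1, 0) = 1
  g = 1
  g = 1
  (r (g) (g)) = r(1, 1) = 0
  g = 1
  g = 1
  (r (g) (g)) = r(1, 1) = 0
  (r (r (g) (g)) (r (g) (g))) = r(0, 0) = 2
  (u (u (u (t) (g)) (r (g) (g))) (r (r (g) (g)) (r (g) (g)))) = u(1, 2) = 4
  g = 1
  g = 1
  (r (g) (g)) = r(1, 1) = 0
  g = 1
  g = 1
  (r (g) (g)) = r(1, 1) = 0
  (r (r (g) (g)) (r (g) (g))) = r(0, 0) = 2
  g = 1
  g = 1
  (r (g) (g)) = r(1, 1) = 0
  g = 1
  g = 1
  (r (g) (g)) = r(1, 1) = 0
  (r (r (g) (g)) (r (g) (g))) = r(0, 0) = 2
  (r (r (r (g) (g)) (r (g) (g))) (r (r (g) (g)) (r (g) (g)))) = r(2, 2) = 2
  (u (u (u (u (t) (g)) (r (g) (g))) (r (r (g) (g)) (r (g) (g)))) (r (r (r (g) (g)) (r (g) (g))) (r (r (g) (g)) (r (g) (g))))) = u(4, 2) = 0
  g = 1
  g = 1
  (r (g) (g)) = r(1, 1) = 0
  g = 1
  g = 1
  (r (g) (g)) = r(1, 1) = 0
  (r (r (g) (g)) (r (g) (g))) = r(0, 0) = 2
  g = 1
  g = 1
  (r (g) (g)) = r(1, 1) = 0
  g = 1
  (r (r (g) (g)) (g)) = r(0, 1) = 0
  (r (r (r (g) (g)) (r (g) (g))) (r (r (g) (g)) (g))) = r(2, 0) = 1
  g = 1
  g = 1
  g = 1
  (r (g) (g)) = r(1, 1) = 0
  (r (g) (r (g) (g))) = r(1, 0) = 2
  g = 1
  g = 1
  g = 1
  (r (g) (g)) = r(1, 1) = 0
  (r (g) (r (g) (g))) = r(1, 0) = 2
  (r (r (g) (r (g) (g))) (r (g) (r (g) (g)))) = r(2, 2) = 2
  (r (r (r (r (g) (g)) (r (g) (g))) (r (r (g) (g)) (g))) (r (r (g) (r (g) (g))) (r (g) (r (g) (g))))) = r(1, 2) = 0
  (u (u (u (u (u (t) (g)) (r (g) (g))) (r (r (g) (g)) (r (g) (g)))) (r (r (r (g) (g)) (r (g) (g))) (r (r (g) (g)) (r (g) (g))))) (r (r (r (r (g) (g)) (r (g) (g))) (r (r (g) (g)) (g))) (r (r (g) (r (g) (g))) (r (g) (r (g) (g)))))) = u(0, 0) = 0


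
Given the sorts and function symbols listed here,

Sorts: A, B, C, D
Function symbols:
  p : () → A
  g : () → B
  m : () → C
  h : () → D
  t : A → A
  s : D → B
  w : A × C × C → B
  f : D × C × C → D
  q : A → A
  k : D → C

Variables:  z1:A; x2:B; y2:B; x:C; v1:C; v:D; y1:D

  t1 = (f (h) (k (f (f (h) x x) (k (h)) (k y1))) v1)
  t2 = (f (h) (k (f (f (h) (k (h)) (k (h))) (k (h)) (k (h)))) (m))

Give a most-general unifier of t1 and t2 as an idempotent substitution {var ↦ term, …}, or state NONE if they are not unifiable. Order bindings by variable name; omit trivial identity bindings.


{v1 ↦ (m), x ↦ (k (h)), y1 ↦ (h)}


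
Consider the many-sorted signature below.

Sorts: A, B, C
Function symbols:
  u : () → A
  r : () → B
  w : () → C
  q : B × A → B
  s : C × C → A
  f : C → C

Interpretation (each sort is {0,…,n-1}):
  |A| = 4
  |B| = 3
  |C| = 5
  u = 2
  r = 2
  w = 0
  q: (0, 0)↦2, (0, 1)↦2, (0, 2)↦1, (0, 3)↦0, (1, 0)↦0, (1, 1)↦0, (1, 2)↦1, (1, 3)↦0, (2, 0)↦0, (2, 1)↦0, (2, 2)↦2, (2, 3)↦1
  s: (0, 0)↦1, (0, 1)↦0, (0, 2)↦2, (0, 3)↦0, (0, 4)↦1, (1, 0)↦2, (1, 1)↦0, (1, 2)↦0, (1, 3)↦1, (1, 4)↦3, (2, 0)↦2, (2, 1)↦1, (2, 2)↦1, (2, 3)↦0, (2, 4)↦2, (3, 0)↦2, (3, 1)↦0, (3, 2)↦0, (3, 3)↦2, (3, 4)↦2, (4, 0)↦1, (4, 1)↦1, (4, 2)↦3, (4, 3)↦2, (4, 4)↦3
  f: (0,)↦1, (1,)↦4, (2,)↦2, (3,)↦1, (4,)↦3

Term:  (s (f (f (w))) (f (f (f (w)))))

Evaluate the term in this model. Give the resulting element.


  w = 0
  (f (w)) = f(0,) = 1
  (f (f (w))) = f(1,) = 4
  w = 0
  (f (w)) = f(0,) = 1
  (f (f (w))) = f(1,) = 4
  (f (f (f (w)))) = f(4,) = 3
  (s (f (f (w))) (f (f (f (w))))) = s(4, 3) = 2

value = 2


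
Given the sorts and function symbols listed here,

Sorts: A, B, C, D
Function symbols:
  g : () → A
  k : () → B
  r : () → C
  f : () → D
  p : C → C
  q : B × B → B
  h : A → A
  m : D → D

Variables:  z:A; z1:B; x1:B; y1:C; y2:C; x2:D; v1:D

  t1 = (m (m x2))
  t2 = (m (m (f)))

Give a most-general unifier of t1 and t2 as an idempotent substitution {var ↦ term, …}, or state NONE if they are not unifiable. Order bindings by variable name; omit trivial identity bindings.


{x2 ↦ (f)}


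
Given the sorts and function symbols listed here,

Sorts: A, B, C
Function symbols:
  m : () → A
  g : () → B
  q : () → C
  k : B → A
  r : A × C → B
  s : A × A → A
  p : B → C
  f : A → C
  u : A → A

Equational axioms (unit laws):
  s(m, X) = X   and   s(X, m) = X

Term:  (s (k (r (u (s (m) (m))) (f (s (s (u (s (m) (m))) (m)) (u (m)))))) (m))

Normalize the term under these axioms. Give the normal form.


1. (s (k (r (u (s (m) (m))) (f (s (s (u (s (m) (m))) (m)) (u (m)))))) (m))  →  (k (r (u (s (m) (m))) (f (s (s (u (s (m) (m))) (m)) (u (m))))))
2. (k (r (u (s (m) (m))) (f (s (s (u (s (m) (m))) (m)) (u (m))))))  →  (k (r (u (m)) (f (s (s (u (s (m) (m))) (m)) (u (m))))))
3. (k (r (u (m)) (f (s (s (u (s (m) (m))) (m)) (u (m))))))  →  (k (r (u (m)) (f (s (u (s (m) (m))) (u (m))))))
4. (k (r (u (m)) (f (s (u (s (m) (m))) (u (m))))))  →  (k (r (u (m)) (f (s (u (m)) (u (m))))))

normal form = (k (r (u (m)) (f (s (u (m)) (u (m))))))


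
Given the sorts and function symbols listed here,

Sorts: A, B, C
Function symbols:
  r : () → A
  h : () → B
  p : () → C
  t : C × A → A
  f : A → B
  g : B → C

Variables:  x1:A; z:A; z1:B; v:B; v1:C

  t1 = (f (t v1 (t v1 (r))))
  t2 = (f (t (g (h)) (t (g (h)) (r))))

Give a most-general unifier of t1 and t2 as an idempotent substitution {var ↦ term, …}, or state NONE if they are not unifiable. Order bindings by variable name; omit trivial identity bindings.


{v1 ↦ (g (h))}


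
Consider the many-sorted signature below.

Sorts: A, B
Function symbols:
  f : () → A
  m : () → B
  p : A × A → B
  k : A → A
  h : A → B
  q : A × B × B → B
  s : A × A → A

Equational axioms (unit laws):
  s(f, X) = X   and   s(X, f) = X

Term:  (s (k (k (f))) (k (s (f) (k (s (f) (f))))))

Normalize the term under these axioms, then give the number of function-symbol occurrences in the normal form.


size = 7

1. (s (k (k (f))) (k (s (f) (k (s (f) (f))))))  →  (s (k (k (f))) (k (k (s (f) (f)))))
2. (s (k (k (f))) (k (k (s (f) (f)))))  →  (s (k (k (f))) (k (k (f))))
normal form: (s (k (k (f))) (k (k (f))))


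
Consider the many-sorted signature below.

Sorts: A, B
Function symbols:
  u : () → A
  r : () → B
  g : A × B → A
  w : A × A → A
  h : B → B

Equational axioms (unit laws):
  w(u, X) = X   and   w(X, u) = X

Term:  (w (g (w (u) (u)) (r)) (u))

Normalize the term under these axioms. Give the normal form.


1. (w (g (w (u) (u)) (r)) (u))  →  (g (w (u) (u)) (r))
2. (g (w (u) (u)) (r))  →  (g (u) (r))

normal form = (g (u) (r))


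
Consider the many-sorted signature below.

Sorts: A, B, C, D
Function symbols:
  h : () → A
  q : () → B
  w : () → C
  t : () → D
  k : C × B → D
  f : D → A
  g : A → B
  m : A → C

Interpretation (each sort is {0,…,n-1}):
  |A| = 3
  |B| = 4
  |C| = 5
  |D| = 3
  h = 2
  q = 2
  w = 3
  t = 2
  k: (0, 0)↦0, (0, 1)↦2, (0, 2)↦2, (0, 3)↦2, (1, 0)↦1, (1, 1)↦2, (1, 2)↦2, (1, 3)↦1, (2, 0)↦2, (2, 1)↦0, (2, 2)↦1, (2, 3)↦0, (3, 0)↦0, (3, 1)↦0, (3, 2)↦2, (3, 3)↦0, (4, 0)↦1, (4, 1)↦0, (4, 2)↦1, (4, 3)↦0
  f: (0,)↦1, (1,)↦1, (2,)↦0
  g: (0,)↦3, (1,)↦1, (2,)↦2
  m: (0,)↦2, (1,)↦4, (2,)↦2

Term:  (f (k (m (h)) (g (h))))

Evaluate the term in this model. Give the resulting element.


  h = 2
  (m (h)) = m(2,) = 2
  h = 2
  (g (h)) = g(2,) = 2
  (k (m (h)) (g (h))) = k(2, 2) = 1
  (f (k (m (h)) (g (h)))) = f(1,) = 1

value = 1


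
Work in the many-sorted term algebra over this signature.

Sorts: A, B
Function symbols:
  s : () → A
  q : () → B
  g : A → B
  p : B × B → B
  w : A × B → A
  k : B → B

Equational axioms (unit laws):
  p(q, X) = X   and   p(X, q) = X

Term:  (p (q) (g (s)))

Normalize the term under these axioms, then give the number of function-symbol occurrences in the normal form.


1. (p (q) (g (s)))  →  (g (s))
normal form: (g (s))

size = 2


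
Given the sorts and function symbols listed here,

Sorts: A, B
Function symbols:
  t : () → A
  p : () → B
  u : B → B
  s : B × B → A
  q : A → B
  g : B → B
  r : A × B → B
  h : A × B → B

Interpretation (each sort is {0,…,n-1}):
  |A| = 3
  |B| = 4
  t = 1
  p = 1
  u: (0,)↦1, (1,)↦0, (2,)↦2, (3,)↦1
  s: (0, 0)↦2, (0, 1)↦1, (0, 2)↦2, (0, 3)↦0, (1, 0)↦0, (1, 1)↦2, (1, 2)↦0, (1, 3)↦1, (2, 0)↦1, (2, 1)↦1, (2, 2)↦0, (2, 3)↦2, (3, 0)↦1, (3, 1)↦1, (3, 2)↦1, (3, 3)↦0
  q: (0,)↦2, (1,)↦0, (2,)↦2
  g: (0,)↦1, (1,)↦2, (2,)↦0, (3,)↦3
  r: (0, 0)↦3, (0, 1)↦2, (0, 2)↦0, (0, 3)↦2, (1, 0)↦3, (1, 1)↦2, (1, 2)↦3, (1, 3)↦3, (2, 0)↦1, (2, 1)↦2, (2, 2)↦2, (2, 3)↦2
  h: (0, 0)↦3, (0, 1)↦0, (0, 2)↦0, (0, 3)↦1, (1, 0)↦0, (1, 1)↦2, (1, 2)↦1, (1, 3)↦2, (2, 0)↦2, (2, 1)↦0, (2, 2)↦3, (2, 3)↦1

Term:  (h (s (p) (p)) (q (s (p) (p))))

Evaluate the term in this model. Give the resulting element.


  p = 1
  p = 1
  (s (p) (p)) = s(1, 1) = 2
  p = 1
  p = 1
  (s (p) (p)) = s(1, 1) = 2
  (q (s (p) (p))) = q(2,) = 2
  (h (s (p) (p)) (q (s (p) (p)))) = h(2, 2) = 3

value = 3


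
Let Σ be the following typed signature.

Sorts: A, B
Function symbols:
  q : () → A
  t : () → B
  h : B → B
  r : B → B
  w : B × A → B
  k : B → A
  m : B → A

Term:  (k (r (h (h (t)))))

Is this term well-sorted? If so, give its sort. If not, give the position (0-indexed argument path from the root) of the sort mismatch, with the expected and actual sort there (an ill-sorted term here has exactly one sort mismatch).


well-sorted; sort = A

        (t) : B
      (h (t)) : B
    (h (h (t))) : B
  (r (h (h (t)))) : B
(k (r (h (h (t))))) : A


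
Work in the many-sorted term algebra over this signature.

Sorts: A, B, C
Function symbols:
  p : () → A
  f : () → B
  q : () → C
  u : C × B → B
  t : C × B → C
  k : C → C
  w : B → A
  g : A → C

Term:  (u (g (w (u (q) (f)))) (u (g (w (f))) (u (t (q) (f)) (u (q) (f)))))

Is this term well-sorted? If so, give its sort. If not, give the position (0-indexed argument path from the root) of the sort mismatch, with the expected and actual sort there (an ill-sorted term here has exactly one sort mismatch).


        (q) : C
        (f) : B
      (u (q) (f)) : B
    (w (u (q) (f))) : A
  (g (w (u (q) (f)))) : C
        (f) : B
      (w (f)) : A
    (g (w (f))) : C
        (q) : C
        (f) : B
      (t (q) (f)) : C
        (q) : C
        (f) : B
      (u (q) (f)) : B
    (u (t (q) (f)) (u (q) (f))) : B
  (u (g (w (f))) (u (t (q) (f)) (u (q) (f)))) : B
(u (g (w (u (q) (f)))) (u (g (w (f))) (u (t (q) (f)) (u (q) (f))))) : B

well-sorted; sort = B


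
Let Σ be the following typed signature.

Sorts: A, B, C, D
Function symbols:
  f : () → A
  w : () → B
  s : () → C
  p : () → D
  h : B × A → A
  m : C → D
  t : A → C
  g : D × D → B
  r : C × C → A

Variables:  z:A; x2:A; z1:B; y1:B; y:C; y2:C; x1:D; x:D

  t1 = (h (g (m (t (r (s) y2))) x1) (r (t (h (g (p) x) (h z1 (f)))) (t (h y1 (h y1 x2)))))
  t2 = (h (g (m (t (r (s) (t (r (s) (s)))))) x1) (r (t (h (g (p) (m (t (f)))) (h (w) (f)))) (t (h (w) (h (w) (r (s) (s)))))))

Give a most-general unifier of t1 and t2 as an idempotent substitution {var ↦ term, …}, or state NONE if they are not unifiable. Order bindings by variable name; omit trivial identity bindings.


{x ↦ (m (t (f))), x2 ↦ (r (s) (s)), y1 ↦ (w), y2 ↦ (t (r (s) (s))), z1 ↦ (w)}


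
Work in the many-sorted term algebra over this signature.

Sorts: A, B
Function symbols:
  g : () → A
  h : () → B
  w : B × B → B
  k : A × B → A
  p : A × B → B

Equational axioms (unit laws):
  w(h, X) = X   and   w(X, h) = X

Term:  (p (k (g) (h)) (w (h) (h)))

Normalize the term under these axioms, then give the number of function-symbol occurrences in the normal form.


size = 5

1. (p (k (g) (h)) (w (h) (h)))  →  (p (k (g) (h)) (h))
normal form: (p (k (g) (h)) (h))


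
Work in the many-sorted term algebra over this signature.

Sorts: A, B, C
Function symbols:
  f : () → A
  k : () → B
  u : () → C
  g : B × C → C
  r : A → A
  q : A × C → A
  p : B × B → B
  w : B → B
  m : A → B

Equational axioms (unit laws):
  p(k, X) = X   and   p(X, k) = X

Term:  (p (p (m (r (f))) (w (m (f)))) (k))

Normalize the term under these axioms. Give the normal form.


1. (p (p (m (r (f))) (w (m (f)))) (k))  →  (p (m (r (f))) (w (m (f))))

normal form = (p (m (r (f))) (w (m (f))))


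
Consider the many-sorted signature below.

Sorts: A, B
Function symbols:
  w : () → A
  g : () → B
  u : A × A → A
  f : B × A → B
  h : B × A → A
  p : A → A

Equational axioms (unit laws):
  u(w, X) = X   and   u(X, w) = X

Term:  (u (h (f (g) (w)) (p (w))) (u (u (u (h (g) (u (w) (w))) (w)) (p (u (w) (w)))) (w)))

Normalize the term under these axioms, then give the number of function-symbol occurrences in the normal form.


size = 13

1. (u (h (f (g) (w)) (p (w))) (u (u (u (h (g) (u (w) (w))) (w)) (p (u (w) (w)))) (w)))  →  (u (h (f (g) (w)) (p (w))) (u (u (h (g) (u (w) (w))) (w)) (p (u (w) (w)))))
2. (u (h (f (g) (w)) (p (w))) (u (u (h (g) (u (w) (w))) (w)) (p (u (w) (w)))))  →  (u (h (f (g) (w)) (p (w))) (u (h (g) (u (w) (w))) (p (u (w) (w)))))
3. (u (h (f (g) (w)) (p (w))) (u (h (g) (u (w) (w))) (p (u (w) (w)))))  →  (u (h (f (g) (w)) (p (w))) (u (h (g) (w)) (p (u (w) (w)))))
4. (u (h (f (g) (w)) (p (w))) (u (h (g) (w)) (p (u (w) (w)))))  →  (u (h (f (g) (w)) (p (w))) (u (h (g) (w)) (p (w))))
normal form: (u (h (f (g) (w)) (p (w))) (u (h (g) (w)) (p (w))))


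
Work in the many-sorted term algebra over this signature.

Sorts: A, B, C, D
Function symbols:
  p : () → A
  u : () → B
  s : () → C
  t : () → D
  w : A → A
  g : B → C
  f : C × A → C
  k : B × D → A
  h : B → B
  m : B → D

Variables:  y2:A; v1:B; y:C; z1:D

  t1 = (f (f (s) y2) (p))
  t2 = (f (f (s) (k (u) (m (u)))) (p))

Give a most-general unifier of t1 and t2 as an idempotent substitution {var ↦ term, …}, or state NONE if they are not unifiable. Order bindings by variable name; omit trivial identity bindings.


{y2 ↦ (k (u) (m (u)))}


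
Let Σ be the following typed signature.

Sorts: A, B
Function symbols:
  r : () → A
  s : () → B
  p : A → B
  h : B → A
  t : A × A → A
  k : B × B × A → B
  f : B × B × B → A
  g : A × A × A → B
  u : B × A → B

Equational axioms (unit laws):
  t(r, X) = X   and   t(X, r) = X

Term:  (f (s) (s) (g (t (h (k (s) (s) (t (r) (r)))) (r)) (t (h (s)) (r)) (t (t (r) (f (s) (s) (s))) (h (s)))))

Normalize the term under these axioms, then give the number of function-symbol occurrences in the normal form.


1. (f (s) (s) (g (t (h (k (s) (s) (t (r) (r)))) (r)) (t (h (s)) (r)) (t (t (r) (f (s) (s) (s))) (h (s)))))  →  (f (s) (s) (g (h (k (s) (s) (t (r) (r)))) (t (h (s)) (r)) (t (t (r) (f (s) (s) (s))) (h (s)))))
2. (f (s) (s) (g (h (k (s) (s) (t (r) (r)))) (t (h (s)) (r)) (t (t (r) (f (s) (s) (s))) (h (s)))))  →  (f (s) (s) (g (h (k (s) (s) (r))) (t (h (s)) (r)) (t (t (r) (f (s) (s) (s))) (h (s)))))
3. (f (s) (s) (g (h (k (s) (s) (r))) (t (h (s)) (r)) (t (t (r) (f (s) (s) (s))) (h (s)))))  →  (f (s) (s) (g (h (k (s) (s) (r))) (h (s)) (t (t (r) (f (s) (s) (s))) (h (s)))))
4. (f (s) (s) (g (h (k (s) (s) (r))) (h (s)) (t (t (r) (f (s) (s) (s))) (h (s)))))  →  (f (s) (s) (g (h (k (s) (s) (r))) (h (s)) (t (f (s) (s) (s)) (h (s)))))
normal form: (f (s) (s) (g (h (k (s) (s) (r))) (h (s)) (t (f (s) (s) (s)) (h (s)))))

size = 18


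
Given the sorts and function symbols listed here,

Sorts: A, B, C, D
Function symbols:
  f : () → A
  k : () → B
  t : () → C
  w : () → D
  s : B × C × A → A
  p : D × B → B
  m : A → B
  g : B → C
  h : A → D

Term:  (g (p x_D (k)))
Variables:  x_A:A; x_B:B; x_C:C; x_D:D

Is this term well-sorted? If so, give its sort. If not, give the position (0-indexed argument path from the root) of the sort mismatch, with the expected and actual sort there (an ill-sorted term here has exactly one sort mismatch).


well-sorted; sort = C

    x_D : D
    (k) : B
  (p x_D (k)) : B
(g (p x_D (k))) : C


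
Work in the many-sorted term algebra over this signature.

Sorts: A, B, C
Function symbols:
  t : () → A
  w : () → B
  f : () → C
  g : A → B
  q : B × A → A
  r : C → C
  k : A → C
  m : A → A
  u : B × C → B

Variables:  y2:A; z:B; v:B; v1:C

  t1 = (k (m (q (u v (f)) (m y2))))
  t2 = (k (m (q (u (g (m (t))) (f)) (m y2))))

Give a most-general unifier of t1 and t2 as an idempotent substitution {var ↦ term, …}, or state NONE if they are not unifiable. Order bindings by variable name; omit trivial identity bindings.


{v ↦ (g (m (t)))}


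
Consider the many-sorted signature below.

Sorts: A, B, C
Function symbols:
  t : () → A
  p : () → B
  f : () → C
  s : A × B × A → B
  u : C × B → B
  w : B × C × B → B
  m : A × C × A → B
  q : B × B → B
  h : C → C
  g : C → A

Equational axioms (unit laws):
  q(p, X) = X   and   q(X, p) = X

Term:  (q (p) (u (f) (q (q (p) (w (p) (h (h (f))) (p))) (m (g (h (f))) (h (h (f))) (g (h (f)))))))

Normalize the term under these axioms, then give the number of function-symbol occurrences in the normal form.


size = 19

1. (q (p) (u (f) (q (q (p) (w (p) (h (h (f))) (p))) (m (g (h (f))) (h (h (f))) (g (h (f)))))))  →  (u (f) (q (q (p) (w (p) (h (h (f))) (p))) (m (g (h (f))) (h (h (f))) (g (h (f))))))
2. (u (f) (q (q (p) (w (p) (h (h (f))) (p))) (m (g (h (f))) (h (h (f))) (g (h (f))))))  →  (u (f) (q (w (p) (h (h (f))) (p)) (m (g (h (f))) (h (h (f))) (g (h (f))))))
normal form: (u (f) (q (w (p) (h (h (f))) (p)) (m (g (h (f))) (h (h (f))) (g (h (f))))))


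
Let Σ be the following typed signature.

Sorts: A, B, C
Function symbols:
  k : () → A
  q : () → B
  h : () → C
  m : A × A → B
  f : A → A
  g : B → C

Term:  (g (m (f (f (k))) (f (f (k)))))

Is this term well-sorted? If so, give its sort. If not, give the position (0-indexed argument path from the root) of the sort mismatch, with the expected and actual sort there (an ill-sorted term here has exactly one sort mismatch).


well-sorted; sort = C

        (k) : A
      (f (k)) : A
    (f (f (k))) : A
        (k) : A
      (f (k)) : A
    (f (f (k))) : A
  (m (f (f (k))) (f (f (k)))) : B
(g (m (f (f (k))) (f (f (k))))) : C


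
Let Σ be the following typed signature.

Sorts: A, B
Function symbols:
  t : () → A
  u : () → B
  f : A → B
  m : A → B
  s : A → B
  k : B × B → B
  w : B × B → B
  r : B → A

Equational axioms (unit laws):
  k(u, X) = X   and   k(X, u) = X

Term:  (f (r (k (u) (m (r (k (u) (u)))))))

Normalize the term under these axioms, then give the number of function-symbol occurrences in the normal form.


1. (f (r (k (u) (m (r (k (u) (u)))))))  →  (f (r (m (r (k (u) (u))))))
2. (f (r (m (r (k (u) (u))))))  →  (f (r (m (r (u)))))
normal form: (f (r (m (r (u)))))

size = 5


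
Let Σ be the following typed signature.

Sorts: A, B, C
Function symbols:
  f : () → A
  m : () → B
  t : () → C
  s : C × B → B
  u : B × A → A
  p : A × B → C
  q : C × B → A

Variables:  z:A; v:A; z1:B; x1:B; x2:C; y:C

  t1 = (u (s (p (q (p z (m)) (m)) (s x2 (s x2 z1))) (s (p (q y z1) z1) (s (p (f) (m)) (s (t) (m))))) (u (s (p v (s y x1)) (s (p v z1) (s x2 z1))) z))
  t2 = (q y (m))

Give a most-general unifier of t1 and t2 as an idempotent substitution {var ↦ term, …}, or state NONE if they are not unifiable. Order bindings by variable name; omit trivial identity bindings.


NONE (not unifiable)

head clash or occurs-check failure — not unifiable


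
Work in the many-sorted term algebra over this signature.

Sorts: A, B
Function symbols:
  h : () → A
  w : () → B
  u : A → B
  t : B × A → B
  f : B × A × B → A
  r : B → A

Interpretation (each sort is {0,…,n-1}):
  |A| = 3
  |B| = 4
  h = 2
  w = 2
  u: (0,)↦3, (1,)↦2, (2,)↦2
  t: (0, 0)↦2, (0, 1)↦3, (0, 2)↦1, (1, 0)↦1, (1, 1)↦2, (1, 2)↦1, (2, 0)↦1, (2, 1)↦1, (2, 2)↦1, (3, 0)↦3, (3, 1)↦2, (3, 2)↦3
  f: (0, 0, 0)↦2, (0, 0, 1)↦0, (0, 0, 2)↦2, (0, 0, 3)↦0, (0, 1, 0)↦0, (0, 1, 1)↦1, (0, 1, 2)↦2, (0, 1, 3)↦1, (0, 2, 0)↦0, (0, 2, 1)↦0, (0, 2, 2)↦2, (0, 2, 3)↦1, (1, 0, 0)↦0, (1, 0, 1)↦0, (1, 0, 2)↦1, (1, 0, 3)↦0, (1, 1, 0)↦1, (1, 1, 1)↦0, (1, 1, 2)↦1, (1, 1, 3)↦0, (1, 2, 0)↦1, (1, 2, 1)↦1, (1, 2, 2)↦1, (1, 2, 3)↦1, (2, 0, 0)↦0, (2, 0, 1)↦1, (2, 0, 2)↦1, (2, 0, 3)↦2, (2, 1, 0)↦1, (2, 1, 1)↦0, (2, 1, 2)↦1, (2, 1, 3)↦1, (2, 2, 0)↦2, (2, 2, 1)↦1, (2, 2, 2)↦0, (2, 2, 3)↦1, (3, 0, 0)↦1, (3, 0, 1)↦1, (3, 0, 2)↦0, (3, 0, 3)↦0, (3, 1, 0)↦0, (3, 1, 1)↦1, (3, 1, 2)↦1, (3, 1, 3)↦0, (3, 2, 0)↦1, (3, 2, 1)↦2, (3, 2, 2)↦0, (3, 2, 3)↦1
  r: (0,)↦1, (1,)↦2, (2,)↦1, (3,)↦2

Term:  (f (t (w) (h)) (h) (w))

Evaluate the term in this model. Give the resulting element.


  w = 2
  h = 2
  (t (w) (h)) = t(2, 2) = 1
  h = 2
  w = 2
  (f (t (w) (h)) (h) (w)) = f(1, 2, 2) = 1

value = 1


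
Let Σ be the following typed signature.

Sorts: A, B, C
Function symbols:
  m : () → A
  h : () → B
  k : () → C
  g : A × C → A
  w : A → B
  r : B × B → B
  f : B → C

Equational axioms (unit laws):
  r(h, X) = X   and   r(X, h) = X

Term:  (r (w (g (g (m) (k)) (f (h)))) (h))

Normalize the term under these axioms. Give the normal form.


1. (r (w (g (g (m) (k)) (f (h)))) (h))  →  (w (g (g (m) (k)) (f (h))))

normal form = (w (g (g (m) (k)) (f (h))))


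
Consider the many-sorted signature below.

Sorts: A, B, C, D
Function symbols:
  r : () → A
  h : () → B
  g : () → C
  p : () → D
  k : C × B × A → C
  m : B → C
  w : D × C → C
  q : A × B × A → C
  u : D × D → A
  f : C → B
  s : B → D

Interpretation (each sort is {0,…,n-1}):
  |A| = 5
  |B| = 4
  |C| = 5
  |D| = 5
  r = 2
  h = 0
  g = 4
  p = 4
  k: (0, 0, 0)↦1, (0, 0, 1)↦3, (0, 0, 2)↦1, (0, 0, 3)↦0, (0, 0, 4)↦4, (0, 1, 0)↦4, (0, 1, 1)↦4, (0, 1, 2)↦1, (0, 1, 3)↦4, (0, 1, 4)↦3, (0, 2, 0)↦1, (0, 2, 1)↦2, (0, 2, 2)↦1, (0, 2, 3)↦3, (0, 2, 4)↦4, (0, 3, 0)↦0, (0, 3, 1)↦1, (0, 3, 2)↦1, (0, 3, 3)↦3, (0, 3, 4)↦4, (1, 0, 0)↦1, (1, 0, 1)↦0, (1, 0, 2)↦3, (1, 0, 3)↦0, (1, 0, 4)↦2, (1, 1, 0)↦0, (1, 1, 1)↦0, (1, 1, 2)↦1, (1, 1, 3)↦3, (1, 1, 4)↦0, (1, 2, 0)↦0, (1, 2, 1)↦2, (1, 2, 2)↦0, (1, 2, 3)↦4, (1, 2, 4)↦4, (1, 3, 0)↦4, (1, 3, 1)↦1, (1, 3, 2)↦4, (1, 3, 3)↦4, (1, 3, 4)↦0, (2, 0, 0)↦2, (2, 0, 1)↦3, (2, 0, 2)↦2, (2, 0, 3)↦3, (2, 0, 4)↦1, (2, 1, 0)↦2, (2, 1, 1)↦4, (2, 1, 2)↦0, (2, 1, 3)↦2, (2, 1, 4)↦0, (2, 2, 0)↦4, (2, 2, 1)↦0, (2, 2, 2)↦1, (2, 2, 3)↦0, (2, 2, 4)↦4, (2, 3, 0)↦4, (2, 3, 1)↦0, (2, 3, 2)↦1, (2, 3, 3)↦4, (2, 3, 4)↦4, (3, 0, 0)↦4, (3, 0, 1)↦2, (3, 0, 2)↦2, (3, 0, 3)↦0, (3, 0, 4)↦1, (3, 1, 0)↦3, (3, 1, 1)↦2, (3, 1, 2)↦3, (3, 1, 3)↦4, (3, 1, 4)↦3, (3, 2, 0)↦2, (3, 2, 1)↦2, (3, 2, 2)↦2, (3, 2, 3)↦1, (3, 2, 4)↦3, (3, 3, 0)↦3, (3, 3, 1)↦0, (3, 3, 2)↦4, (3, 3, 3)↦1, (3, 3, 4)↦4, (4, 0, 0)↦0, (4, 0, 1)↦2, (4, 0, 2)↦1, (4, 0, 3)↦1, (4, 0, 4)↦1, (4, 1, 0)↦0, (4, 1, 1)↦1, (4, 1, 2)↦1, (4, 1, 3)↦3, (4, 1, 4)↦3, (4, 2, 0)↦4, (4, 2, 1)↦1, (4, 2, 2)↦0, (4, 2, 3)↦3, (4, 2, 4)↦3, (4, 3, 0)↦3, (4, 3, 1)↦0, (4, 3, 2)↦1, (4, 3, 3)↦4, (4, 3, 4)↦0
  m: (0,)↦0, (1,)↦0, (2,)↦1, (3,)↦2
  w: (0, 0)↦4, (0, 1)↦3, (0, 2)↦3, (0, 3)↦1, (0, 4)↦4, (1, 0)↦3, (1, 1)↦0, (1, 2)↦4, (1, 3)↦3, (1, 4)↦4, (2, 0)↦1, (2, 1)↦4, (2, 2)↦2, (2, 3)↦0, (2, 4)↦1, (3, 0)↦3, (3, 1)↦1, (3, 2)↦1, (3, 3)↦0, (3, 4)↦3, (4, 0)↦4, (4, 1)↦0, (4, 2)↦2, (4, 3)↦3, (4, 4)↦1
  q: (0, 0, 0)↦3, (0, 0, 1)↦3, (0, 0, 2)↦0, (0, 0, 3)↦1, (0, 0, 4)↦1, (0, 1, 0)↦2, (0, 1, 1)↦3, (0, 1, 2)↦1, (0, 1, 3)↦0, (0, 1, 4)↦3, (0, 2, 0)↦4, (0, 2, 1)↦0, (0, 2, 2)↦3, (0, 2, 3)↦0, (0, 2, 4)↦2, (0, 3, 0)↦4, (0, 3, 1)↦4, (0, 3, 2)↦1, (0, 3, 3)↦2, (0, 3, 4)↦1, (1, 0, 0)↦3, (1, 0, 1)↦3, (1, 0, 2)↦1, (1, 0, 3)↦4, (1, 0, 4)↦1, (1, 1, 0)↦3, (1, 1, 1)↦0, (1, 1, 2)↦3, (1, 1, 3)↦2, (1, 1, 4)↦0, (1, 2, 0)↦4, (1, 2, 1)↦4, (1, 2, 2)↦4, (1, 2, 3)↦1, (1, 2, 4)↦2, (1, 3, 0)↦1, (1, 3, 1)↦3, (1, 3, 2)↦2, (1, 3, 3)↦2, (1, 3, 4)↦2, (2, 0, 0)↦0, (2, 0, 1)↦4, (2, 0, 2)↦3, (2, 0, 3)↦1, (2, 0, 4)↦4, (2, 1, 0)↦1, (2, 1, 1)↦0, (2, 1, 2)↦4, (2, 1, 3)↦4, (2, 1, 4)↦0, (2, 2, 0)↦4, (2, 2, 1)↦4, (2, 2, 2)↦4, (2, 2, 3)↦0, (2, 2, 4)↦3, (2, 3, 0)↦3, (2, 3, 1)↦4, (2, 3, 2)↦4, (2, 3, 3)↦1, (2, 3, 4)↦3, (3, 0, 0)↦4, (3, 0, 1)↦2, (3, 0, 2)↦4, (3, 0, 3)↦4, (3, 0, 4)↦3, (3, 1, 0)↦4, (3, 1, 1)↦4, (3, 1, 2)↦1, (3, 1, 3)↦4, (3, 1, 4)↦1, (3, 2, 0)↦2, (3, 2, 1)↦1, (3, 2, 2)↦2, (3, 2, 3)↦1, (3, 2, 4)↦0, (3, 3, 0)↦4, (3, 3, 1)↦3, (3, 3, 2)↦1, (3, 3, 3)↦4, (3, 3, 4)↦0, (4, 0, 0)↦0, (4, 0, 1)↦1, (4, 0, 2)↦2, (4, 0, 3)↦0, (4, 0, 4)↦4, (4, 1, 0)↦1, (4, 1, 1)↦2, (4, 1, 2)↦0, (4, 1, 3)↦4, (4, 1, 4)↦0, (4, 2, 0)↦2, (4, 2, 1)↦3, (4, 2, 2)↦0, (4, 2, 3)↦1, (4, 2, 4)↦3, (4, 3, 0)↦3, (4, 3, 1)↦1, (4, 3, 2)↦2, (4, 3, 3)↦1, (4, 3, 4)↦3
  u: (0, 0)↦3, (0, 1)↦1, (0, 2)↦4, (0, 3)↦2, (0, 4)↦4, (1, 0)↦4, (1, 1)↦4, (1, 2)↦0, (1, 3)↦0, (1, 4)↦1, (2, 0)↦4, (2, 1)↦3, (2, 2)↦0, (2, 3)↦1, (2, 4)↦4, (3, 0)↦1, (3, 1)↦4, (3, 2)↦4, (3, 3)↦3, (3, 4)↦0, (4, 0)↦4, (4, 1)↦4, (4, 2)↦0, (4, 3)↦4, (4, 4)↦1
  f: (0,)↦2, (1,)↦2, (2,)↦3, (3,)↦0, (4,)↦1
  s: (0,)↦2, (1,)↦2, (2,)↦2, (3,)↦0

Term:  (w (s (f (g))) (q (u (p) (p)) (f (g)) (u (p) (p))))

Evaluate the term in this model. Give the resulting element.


value = 1

  g = 4
  (f (g)) = f(4,) = 1
  (s (f (g))) = s(1,) = 2
  p = 4
  p = 4
  (u (p) (p)) = u(4, 4) = 1
  g = 4
  (f (g)) = f(4,) = 1
  p = 4
  p = 4
  (u (p) (p)) = u(4, 4) = 1
  (q (u (p) (p)) (f (g)) (u (p) (p))) = q(1, 1, 1) = 0
  (w (s (f (g))) (q (u (p) (p)) (f (g)) (u (p) (p)))) = w(2, 0) = 1
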